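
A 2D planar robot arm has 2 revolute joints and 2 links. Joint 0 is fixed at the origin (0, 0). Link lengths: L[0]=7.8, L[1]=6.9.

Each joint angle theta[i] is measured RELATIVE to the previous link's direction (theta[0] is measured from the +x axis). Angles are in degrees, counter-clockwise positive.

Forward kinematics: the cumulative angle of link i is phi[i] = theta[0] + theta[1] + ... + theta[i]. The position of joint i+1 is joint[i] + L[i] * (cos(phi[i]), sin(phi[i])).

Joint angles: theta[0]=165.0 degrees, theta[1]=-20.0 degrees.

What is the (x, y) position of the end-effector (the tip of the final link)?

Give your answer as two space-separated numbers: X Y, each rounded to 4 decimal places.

Answer: -13.1864 5.9765

Derivation:
joint[0] = (0.0000, 0.0000)  (base)
link 0: phi[0] = 165 = 165 deg
  cos(165 deg) = -0.9659, sin(165 deg) = 0.2588
  joint[1] = (0.0000, 0.0000) + 7.8 * (-0.9659, 0.2588) = (0.0000 + -7.5342, 0.0000 + 2.0188) = (-7.5342, 2.0188)
link 1: phi[1] = 165 + -20 = 145 deg
  cos(145 deg) = -0.8192, sin(145 deg) = 0.5736
  joint[2] = (-7.5342, 2.0188) + 6.9 * (-0.8192, 0.5736) = (-7.5342 + -5.6521, 2.0188 + 3.9577) = (-13.1864, 5.9765)
End effector: (-13.1864, 5.9765)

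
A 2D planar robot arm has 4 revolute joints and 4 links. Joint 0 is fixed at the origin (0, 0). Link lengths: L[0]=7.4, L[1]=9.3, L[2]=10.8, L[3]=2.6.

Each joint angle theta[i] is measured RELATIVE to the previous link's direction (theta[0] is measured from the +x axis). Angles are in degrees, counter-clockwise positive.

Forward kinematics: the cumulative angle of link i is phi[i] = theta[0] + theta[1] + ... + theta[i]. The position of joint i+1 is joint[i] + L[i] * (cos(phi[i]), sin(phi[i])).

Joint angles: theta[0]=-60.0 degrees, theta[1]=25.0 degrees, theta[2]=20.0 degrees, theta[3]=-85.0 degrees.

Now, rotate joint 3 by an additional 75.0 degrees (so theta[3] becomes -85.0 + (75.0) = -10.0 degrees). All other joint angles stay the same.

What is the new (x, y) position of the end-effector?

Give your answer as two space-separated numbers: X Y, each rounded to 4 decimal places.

Answer: 24.1065 -15.6369

Derivation:
joint[0] = (0.0000, 0.0000)  (base)
link 0: phi[0] = -60 = -60 deg
  cos(-60 deg) = 0.5000, sin(-60 deg) = -0.8660
  joint[1] = (0.0000, 0.0000) + 7.4 * (0.5000, -0.8660) = (0.0000 + 3.7000, 0.0000 + -6.4086) = (3.7000, -6.4086)
link 1: phi[1] = -60 + 25 = -35 deg
  cos(-35 deg) = 0.8192, sin(-35 deg) = -0.5736
  joint[2] = (3.7000, -6.4086) + 9.3 * (0.8192, -0.5736) = (3.7000 + 7.6181, -6.4086 + -5.3343) = (11.3181, -11.7428)
link 2: phi[2] = -60 + 25 + 20 = -15 deg
  cos(-15 deg) = 0.9659, sin(-15 deg) = -0.2588
  joint[3] = (11.3181, -11.7428) + 10.8 * (0.9659, -0.2588) = (11.3181 + 10.4320, -11.7428 + -2.7952) = (21.7501, -14.5381)
link 3: phi[3] = -60 + 25 + 20 + -10 = -25 deg
  cos(-25 deg) = 0.9063, sin(-25 deg) = -0.4226
  joint[4] = (21.7501, -14.5381) + 2.6 * (0.9063, -0.4226) = (21.7501 + 2.3564, -14.5381 + -1.0988) = (24.1065, -15.6369)
End effector: (24.1065, -15.6369)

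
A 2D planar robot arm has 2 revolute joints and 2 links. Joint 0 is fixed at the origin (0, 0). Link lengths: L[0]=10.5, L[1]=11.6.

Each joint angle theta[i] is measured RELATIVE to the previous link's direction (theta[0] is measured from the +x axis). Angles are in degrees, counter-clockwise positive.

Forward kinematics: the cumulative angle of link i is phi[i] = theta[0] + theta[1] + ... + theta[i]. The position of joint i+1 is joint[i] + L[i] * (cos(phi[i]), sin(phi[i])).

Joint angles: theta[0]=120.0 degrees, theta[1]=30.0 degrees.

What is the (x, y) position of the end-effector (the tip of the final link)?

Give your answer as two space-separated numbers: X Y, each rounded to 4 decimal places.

joint[0] = (0.0000, 0.0000)  (base)
link 0: phi[0] = 120 = 120 deg
  cos(120 deg) = -0.5000, sin(120 deg) = 0.8660
  joint[1] = (0.0000, 0.0000) + 10.5 * (-0.5000, 0.8660) = (0.0000 + -5.2500, 0.0000 + 9.0933) = (-5.2500, 9.0933)
link 1: phi[1] = 120 + 30 = 150 deg
  cos(150 deg) = -0.8660, sin(150 deg) = 0.5000
  joint[2] = (-5.2500, 9.0933) + 11.6 * (-0.8660, 0.5000) = (-5.2500 + -10.0459, 9.0933 + 5.8000) = (-15.2959, 14.8933)
End effector: (-15.2959, 14.8933)

Answer: -15.2959 14.8933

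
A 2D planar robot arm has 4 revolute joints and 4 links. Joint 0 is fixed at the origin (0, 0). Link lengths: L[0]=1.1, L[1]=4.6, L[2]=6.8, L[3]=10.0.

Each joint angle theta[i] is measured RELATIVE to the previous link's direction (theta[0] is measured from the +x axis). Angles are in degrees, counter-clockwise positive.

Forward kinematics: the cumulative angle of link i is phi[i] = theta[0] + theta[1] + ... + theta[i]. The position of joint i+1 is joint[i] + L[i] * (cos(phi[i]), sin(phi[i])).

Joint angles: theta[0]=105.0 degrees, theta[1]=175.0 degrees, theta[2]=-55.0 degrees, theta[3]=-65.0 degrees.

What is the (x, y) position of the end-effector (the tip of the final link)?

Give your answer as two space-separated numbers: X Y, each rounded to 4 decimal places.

Answer: -13.6912 -4.8557

Derivation:
joint[0] = (0.0000, 0.0000)  (base)
link 0: phi[0] = 105 = 105 deg
  cos(105 deg) = -0.2588, sin(105 deg) = 0.9659
  joint[1] = (0.0000, 0.0000) + 1.1 * (-0.2588, 0.9659) = (0.0000 + -0.2847, 0.0000 + 1.0625) = (-0.2847, 1.0625)
link 1: phi[1] = 105 + 175 = 280 deg
  cos(280 deg) = 0.1736, sin(280 deg) = -0.9848
  joint[2] = (-0.2847, 1.0625) + 4.6 * (0.1736, -0.9848) = (-0.2847 + 0.7988, 1.0625 + -4.5301) = (0.5141, -3.4676)
link 2: phi[2] = 105 + 175 + -55 = 225 deg
  cos(225 deg) = -0.7071, sin(225 deg) = -0.7071
  joint[3] = (0.5141, -3.4676) + 6.8 * (-0.7071, -0.7071) = (0.5141 + -4.8083, -3.4676 + -4.8083) = (-4.2942, -8.2759)
link 3: phi[3] = 105 + 175 + -55 + -65 = 160 deg
  cos(160 deg) = -0.9397, sin(160 deg) = 0.3420
  joint[4] = (-4.2942, -8.2759) + 10 * (-0.9397, 0.3420) = (-4.2942 + -9.3969, -8.2759 + 3.4202) = (-13.6912, -4.8557)
End effector: (-13.6912, -4.8557)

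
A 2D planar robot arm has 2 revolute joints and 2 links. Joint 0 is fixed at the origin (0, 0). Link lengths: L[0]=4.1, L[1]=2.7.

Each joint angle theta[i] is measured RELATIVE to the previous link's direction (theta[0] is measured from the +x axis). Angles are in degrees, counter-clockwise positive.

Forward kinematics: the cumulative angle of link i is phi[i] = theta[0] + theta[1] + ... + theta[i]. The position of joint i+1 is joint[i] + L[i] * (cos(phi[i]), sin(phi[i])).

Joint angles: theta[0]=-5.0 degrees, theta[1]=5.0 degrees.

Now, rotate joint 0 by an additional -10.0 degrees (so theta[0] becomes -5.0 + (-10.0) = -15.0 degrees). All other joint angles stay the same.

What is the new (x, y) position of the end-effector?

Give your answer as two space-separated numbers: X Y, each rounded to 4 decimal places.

Answer: 6.6193 -1.5300

Derivation:
joint[0] = (0.0000, 0.0000)  (base)
link 0: phi[0] = -15 = -15 deg
  cos(-15 deg) = 0.9659, sin(-15 deg) = -0.2588
  joint[1] = (0.0000, 0.0000) + 4.1 * (0.9659, -0.2588) = (0.0000 + 3.9603, 0.0000 + -1.0612) = (3.9603, -1.0612)
link 1: phi[1] = -15 + 5 = -10 deg
  cos(-10 deg) = 0.9848, sin(-10 deg) = -0.1736
  joint[2] = (3.9603, -1.0612) + 2.7 * (0.9848, -0.1736) = (3.9603 + 2.6590, -1.0612 + -0.4689) = (6.6193, -1.5300)
End effector: (6.6193, -1.5300)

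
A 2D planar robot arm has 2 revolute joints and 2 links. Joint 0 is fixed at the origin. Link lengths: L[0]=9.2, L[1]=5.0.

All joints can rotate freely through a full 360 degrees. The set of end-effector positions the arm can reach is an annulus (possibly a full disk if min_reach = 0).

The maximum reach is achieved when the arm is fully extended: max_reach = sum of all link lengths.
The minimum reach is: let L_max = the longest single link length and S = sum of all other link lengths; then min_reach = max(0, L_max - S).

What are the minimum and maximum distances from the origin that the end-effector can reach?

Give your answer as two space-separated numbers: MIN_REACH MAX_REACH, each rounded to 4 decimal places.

Link lengths: [9.2, 5.0]
max_reach = 9.2 + 5 = 14.2
L_max = max([9.2, 5.0]) = 9.2
S (sum of others) = 14.2 - 9.2 = 5
min_reach = max(0, 9.2 - 5) = max(0, 4.2) = 4.2

Answer: 4.2000 14.2000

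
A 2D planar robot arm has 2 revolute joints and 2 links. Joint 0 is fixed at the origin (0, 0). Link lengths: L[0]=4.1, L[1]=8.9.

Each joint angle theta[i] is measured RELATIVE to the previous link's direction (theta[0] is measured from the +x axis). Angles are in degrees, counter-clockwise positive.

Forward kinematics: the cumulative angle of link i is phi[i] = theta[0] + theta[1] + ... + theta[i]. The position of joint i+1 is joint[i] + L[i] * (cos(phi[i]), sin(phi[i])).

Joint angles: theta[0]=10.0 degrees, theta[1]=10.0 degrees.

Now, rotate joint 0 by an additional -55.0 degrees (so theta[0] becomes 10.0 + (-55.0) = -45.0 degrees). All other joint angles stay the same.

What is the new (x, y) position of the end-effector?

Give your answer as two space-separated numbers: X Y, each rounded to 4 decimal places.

joint[0] = (0.0000, 0.0000)  (base)
link 0: phi[0] = -45 = -45 deg
  cos(-45 deg) = 0.7071, sin(-45 deg) = -0.7071
  joint[1] = (0.0000, 0.0000) + 4.1 * (0.7071, -0.7071) = (0.0000 + 2.8991, 0.0000 + -2.8991) = (2.8991, -2.8991)
link 1: phi[1] = -45 + 10 = -35 deg
  cos(-35 deg) = 0.8192, sin(-35 deg) = -0.5736
  joint[2] = (2.8991, -2.8991) + 8.9 * (0.8192, -0.5736) = (2.8991 + 7.2905, -2.8991 + -5.1048) = (10.1896, -8.0040)
End effector: (10.1896, -8.0040)

Answer: 10.1896 -8.0040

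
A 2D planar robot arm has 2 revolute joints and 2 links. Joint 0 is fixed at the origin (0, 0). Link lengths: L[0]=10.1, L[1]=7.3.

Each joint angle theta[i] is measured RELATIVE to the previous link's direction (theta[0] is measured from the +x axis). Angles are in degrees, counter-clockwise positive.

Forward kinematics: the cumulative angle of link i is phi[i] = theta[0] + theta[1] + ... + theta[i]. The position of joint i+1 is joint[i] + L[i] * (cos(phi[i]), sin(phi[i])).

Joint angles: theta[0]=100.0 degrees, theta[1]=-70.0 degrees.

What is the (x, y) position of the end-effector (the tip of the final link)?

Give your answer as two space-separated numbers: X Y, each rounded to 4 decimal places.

joint[0] = (0.0000, 0.0000)  (base)
link 0: phi[0] = 100 = 100 deg
  cos(100 deg) = -0.1736, sin(100 deg) = 0.9848
  joint[1] = (0.0000, 0.0000) + 10.1 * (-0.1736, 0.9848) = (0.0000 + -1.7538, 0.0000 + 9.9466) = (-1.7538, 9.9466)
link 1: phi[1] = 100 + -70 = 30 deg
  cos(30 deg) = 0.8660, sin(30 deg) = 0.5000
  joint[2] = (-1.7538, 9.9466) + 7.3 * (0.8660, 0.5000) = (-1.7538 + 6.3220, 9.9466 + 3.6500) = (4.5681, 13.5966)
End effector: (4.5681, 13.5966)

Answer: 4.5681 13.5966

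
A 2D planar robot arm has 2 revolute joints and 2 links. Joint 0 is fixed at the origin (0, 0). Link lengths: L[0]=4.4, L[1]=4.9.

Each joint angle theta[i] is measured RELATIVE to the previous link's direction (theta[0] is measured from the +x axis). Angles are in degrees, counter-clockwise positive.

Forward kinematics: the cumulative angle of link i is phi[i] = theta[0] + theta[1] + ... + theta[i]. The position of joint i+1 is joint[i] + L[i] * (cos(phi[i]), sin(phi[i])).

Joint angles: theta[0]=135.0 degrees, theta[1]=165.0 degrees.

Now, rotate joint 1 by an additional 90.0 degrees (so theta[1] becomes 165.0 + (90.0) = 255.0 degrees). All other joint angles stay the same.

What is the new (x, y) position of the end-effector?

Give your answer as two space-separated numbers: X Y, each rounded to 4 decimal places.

Answer: 1.1323 5.5613

Derivation:
joint[0] = (0.0000, 0.0000)  (base)
link 0: phi[0] = 135 = 135 deg
  cos(135 deg) = -0.7071, sin(135 deg) = 0.7071
  joint[1] = (0.0000, 0.0000) + 4.4 * (-0.7071, 0.7071) = (0.0000 + -3.1113, 0.0000 + 3.1113) = (-3.1113, 3.1113)
link 1: phi[1] = 135 + 255 = 390 deg
  cos(390 deg) = 0.8660, sin(390 deg) = 0.5000
  joint[2] = (-3.1113, 3.1113) + 4.9 * (0.8660, 0.5000) = (-3.1113 + 4.2435, 3.1113 + 2.4500) = (1.1323, 5.5613)
End effector: (1.1323, 5.5613)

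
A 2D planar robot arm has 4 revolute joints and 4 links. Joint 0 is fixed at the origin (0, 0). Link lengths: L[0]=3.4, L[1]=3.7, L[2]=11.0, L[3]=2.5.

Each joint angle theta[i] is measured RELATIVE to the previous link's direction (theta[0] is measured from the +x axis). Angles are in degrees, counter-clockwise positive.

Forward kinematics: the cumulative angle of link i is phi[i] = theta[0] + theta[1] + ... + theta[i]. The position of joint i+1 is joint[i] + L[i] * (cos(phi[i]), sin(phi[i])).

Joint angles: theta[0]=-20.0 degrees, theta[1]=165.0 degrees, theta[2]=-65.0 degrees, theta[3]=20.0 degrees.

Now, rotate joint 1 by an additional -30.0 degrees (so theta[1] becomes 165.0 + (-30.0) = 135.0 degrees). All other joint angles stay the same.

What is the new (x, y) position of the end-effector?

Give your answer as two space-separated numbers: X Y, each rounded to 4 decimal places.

joint[0] = (0.0000, 0.0000)  (base)
link 0: phi[0] = -20 = -20 deg
  cos(-20 deg) = 0.9397, sin(-20 deg) = -0.3420
  joint[1] = (0.0000, 0.0000) + 3.4 * (0.9397, -0.3420) = (0.0000 + 3.1950, 0.0000 + -1.1629) = (3.1950, -1.1629)
link 1: phi[1] = -20 + 135 = 115 deg
  cos(115 deg) = -0.4226, sin(115 deg) = 0.9063
  joint[2] = (3.1950, -1.1629) + 3.7 * (-0.4226, 0.9063) = (3.1950 + -1.5637, -1.1629 + 3.3533) = (1.6313, 2.1905)
link 2: phi[2] = -20 + 135 + -65 = 50 deg
  cos(50 deg) = 0.6428, sin(50 deg) = 0.7660
  joint[3] = (1.6313, 2.1905) + 11 * (0.6428, 0.7660) = (1.6313 + 7.0707, 2.1905 + 8.4265) = (8.7019, 10.6170)
link 3: phi[3] = -20 + 135 + -65 + 20 = 70 deg
  cos(70 deg) = 0.3420, sin(70 deg) = 0.9397
  joint[4] = (8.7019, 10.6170) + 2.5 * (0.3420, 0.9397) = (8.7019 + 0.8551, 10.6170 + 2.3492) = (9.5570, 12.9662)
End effector: (9.5570, 12.9662)

Answer: 9.5570 12.9662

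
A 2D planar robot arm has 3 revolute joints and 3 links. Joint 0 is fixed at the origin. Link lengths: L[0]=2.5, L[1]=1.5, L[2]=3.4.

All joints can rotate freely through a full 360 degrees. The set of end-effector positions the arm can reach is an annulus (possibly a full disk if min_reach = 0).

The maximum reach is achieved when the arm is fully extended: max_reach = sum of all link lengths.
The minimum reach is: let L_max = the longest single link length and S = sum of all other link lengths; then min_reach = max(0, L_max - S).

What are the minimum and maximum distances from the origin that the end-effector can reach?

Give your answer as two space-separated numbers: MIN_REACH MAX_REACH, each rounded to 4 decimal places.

Link lengths: [2.5, 1.5, 3.4]
max_reach = 2.5 + 1.5 + 3.4 = 7.4
L_max = max([2.5, 1.5, 3.4]) = 3.4
S (sum of others) = 7.4 - 3.4 = 4
min_reach = max(0, 3.4 - 4) = max(0, -0.6) = 0

Answer: 0.0000 7.4000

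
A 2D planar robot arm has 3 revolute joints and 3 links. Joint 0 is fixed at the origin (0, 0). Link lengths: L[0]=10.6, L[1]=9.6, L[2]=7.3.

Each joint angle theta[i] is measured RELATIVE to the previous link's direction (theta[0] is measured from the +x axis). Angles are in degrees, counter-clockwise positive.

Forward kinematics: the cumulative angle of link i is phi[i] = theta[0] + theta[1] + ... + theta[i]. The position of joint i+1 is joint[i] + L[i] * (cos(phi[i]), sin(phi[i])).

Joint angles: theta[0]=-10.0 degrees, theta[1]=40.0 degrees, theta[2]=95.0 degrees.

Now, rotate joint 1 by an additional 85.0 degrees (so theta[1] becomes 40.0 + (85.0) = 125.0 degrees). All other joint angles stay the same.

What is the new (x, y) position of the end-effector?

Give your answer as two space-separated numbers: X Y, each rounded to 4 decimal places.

Answer: 0.0598 3.2099

Derivation:
joint[0] = (0.0000, 0.0000)  (base)
link 0: phi[0] = -10 = -10 deg
  cos(-10 deg) = 0.9848, sin(-10 deg) = -0.1736
  joint[1] = (0.0000, 0.0000) + 10.6 * (0.9848, -0.1736) = (0.0000 + 10.4390, 0.0000 + -1.8407) = (10.4390, -1.8407)
link 1: phi[1] = -10 + 125 = 115 deg
  cos(115 deg) = -0.4226, sin(115 deg) = 0.9063
  joint[2] = (10.4390, -1.8407) + 9.6 * (-0.4226, 0.9063) = (10.4390 + -4.0571, -1.8407 + 8.7006) = (6.3818, 6.8599)
link 2: phi[2] = -10 + 125 + 95 = 210 deg
  cos(210 deg) = -0.8660, sin(210 deg) = -0.5000
  joint[3] = (6.3818, 6.8599) + 7.3 * (-0.8660, -0.5000) = (6.3818 + -6.3220, 6.8599 + -3.6500) = (0.0598, 3.2099)
End effector: (0.0598, 3.2099)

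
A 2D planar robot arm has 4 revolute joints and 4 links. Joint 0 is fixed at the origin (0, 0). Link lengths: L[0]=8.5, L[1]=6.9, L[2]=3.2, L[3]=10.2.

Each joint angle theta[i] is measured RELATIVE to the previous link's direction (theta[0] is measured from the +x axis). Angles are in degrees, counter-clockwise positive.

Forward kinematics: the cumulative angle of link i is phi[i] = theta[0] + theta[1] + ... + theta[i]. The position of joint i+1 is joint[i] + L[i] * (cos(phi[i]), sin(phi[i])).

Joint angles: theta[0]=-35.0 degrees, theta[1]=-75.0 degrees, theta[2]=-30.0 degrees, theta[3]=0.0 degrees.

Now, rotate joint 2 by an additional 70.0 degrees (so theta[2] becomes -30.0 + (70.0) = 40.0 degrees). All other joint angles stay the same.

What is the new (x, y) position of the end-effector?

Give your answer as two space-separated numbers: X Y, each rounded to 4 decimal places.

joint[0] = (0.0000, 0.0000)  (base)
link 0: phi[0] = -35 = -35 deg
  cos(-35 deg) = 0.8192, sin(-35 deg) = -0.5736
  joint[1] = (0.0000, 0.0000) + 8.5 * (0.8192, -0.5736) = (0.0000 + 6.9628, 0.0000 + -4.8754) = (6.9628, -4.8754)
link 1: phi[1] = -35 + -75 = -110 deg
  cos(-110 deg) = -0.3420, sin(-110 deg) = -0.9397
  joint[2] = (6.9628, -4.8754) + 6.9 * (-0.3420, -0.9397) = (6.9628 + -2.3599, -4.8754 + -6.4839) = (4.6029, -11.3593)
link 2: phi[2] = -35 + -75 + 40 = -70 deg
  cos(-70 deg) = 0.3420, sin(-70 deg) = -0.9397
  joint[3] = (4.6029, -11.3593) + 3.2 * (0.3420, -0.9397) = (4.6029 + 1.0945, -11.3593 + -3.0070) = (5.6973, -14.3663)
link 3: phi[3] = -35 + -75 + 40 + 0 = -70 deg
  cos(-70 deg) = 0.3420, sin(-70 deg) = -0.9397
  joint[4] = (5.6973, -14.3663) + 10.2 * (0.3420, -0.9397) = (5.6973 + 3.4886, -14.3663 + -9.5849) = (9.1859, -23.9512)
End effector: (9.1859, -23.9512)

Answer: 9.1859 -23.9512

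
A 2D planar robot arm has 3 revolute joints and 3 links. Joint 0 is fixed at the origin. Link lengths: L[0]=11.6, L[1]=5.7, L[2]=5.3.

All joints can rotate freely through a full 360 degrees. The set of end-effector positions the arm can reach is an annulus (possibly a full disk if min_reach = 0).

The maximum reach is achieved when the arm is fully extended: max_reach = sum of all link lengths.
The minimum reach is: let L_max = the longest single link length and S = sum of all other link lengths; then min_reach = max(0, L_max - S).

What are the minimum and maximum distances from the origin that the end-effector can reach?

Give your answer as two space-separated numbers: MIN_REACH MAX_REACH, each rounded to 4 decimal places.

Answer: 0.6000 22.6000

Derivation:
Link lengths: [11.6, 5.7, 5.3]
max_reach = 11.6 + 5.7 + 5.3 = 22.6
L_max = max([11.6, 5.7, 5.3]) = 11.6
S (sum of others) = 22.6 - 11.6 = 11
min_reach = max(0, 11.6 - 11) = max(0, 0.6) = 0.6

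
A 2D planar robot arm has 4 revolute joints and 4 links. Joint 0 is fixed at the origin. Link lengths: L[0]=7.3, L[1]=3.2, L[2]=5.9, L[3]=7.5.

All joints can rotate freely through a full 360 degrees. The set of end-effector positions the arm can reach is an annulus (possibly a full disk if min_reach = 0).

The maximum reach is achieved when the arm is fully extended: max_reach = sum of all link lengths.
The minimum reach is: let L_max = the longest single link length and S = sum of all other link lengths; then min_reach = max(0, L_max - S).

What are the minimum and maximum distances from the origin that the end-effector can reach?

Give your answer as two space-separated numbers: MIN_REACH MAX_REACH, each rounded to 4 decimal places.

Link lengths: [7.3, 3.2, 5.9, 7.5]
max_reach = 7.3 + 3.2 + 5.9 + 7.5 = 23.9
L_max = max([7.3, 3.2, 5.9, 7.5]) = 7.5
S (sum of others) = 23.9 - 7.5 = 16.4
min_reach = max(0, 7.5 - 16.4) = max(0, -8.9) = 0

Answer: 0.0000 23.9000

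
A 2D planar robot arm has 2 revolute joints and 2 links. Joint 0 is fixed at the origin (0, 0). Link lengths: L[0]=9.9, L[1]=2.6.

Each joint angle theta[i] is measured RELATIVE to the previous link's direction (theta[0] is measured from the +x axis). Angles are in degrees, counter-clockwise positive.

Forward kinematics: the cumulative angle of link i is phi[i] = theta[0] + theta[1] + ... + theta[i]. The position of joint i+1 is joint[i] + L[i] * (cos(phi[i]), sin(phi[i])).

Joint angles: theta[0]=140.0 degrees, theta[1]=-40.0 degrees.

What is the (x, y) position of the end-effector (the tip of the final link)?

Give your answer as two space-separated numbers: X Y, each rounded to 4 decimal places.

joint[0] = (0.0000, 0.0000)  (base)
link 0: phi[0] = 140 = 140 deg
  cos(140 deg) = -0.7660, sin(140 deg) = 0.6428
  joint[1] = (0.0000, 0.0000) + 9.9 * (-0.7660, 0.6428) = (0.0000 + -7.5838, 0.0000 + 6.3636) = (-7.5838, 6.3636)
link 1: phi[1] = 140 + -40 = 100 deg
  cos(100 deg) = -0.1736, sin(100 deg) = 0.9848
  joint[2] = (-7.5838, 6.3636) + 2.6 * (-0.1736, 0.9848) = (-7.5838 + -0.4515, 6.3636 + 2.5605) = (-8.0353, 8.9241)
End effector: (-8.0353, 8.9241)

Answer: -8.0353 8.9241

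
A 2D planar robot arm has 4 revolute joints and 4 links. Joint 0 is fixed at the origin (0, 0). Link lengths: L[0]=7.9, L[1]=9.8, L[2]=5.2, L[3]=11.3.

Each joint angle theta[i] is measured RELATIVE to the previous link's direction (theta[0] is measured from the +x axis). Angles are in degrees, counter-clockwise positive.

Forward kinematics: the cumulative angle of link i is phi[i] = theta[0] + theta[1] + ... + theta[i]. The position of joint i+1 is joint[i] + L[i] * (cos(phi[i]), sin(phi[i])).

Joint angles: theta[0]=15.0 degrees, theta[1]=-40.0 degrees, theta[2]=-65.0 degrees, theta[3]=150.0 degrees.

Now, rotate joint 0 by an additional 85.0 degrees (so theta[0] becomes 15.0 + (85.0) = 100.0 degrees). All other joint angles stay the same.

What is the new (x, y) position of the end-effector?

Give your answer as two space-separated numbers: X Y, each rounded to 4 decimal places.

joint[0] = (0.0000, 0.0000)  (base)
link 0: phi[0] = 100 = 100 deg
  cos(100 deg) = -0.1736, sin(100 deg) = 0.9848
  joint[1] = (0.0000, 0.0000) + 7.9 * (-0.1736, 0.9848) = (0.0000 + -1.3718, 0.0000 + 7.7800) = (-1.3718, 7.7800)
link 1: phi[1] = 100 + -40 = 60 deg
  cos(60 deg) = 0.5000, sin(60 deg) = 0.8660
  joint[2] = (-1.3718, 7.7800) + 9.8 * (0.5000, 0.8660) = (-1.3718 + 4.9000, 7.7800 + 8.4870) = (3.5282, 16.2670)
link 2: phi[2] = 100 + -40 + -65 = -5 deg
  cos(-5 deg) = 0.9962, sin(-5 deg) = -0.0872
  joint[3] = (3.5282, 16.2670) + 5.2 * (0.9962, -0.0872) = (3.5282 + 5.1802, 16.2670 + -0.4532) = (8.7084, 15.8138)
link 3: phi[3] = 100 + -40 + -65 + 150 = 145 deg
  cos(145 deg) = -0.8192, sin(145 deg) = 0.5736
  joint[4] = (8.7084, 15.8138) + 11.3 * (-0.8192, 0.5736) = (8.7084 + -9.2564, 15.8138 + 6.4814) = (-0.5480, 22.2952)
End effector: (-0.5480, 22.2952)

Answer: -0.5480 22.2952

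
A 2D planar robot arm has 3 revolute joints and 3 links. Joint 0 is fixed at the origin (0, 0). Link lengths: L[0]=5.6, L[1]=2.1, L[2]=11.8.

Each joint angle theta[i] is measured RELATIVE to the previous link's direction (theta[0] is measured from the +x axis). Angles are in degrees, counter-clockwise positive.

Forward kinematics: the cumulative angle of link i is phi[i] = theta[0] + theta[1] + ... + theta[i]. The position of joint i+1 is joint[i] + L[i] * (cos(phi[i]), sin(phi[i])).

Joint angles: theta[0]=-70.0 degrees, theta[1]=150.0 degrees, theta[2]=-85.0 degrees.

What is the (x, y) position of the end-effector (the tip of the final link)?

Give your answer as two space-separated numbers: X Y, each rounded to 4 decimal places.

Answer: 14.0351 -4.2226

Derivation:
joint[0] = (0.0000, 0.0000)  (base)
link 0: phi[0] = -70 = -70 deg
  cos(-70 deg) = 0.3420, sin(-70 deg) = -0.9397
  joint[1] = (0.0000, 0.0000) + 5.6 * (0.3420, -0.9397) = (0.0000 + 1.9153, 0.0000 + -5.2623) = (1.9153, -5.2623)
link 1: phi[1] = -70 + 150 = 80 deg
  cos(80 deg) = 0.1736, sin(80 deg) = 0.9848
  joint[2] = (1.9153, -5.2623) + 2.1 * (0.1736, 0.9848) = (1.9153 + 0.3647, -5.2623 + 2.0681) = (2.2800, -3.1942)
link 2: phi[2] = -70 + 150 + -85 = -5 deg
  cos(-5 deg) = 0.9962, sin(-5 deg) = -0.0872
  joint[3] = (2.2800, -3.1942) + 11.8 * (0.9962, -0.0872) = (2.2800 + 11.7551, -3.1942 + -1.0284) = (14.0351, -4.2226)
End effector: (14.0351, -4.2226)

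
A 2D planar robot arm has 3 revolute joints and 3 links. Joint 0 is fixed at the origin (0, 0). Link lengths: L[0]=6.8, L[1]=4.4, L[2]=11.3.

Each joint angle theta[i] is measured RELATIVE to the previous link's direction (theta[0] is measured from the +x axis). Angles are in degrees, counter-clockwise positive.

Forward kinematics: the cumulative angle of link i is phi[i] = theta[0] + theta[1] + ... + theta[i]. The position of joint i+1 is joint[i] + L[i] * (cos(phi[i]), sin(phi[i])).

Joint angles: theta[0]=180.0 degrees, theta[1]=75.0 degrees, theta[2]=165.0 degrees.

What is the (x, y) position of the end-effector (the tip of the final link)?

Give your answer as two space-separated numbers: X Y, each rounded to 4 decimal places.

Answer: -2.2888 5.5360

Derivation:
joint[0] = (0.0000, 0.0000)  (base)
link 0: phi[0] = 180 = 180 deg
  cos(180 deg) = -1.0000, sin(180 deg) = 0.0000
  joint[1] = (0.0000, 0.0000) + 6.8 * (-1.0000, 0.0000) = (0.0000 + -6.8000, 0.0000 + 0.0000) = (-6.8000, 0.0000)
link 1: phi[1] = 180 + 75 = 255 deg
  cos(255 deg) = -0.2588, sin(255 deg) = -0.9659
  joint[2] = (-6.8000, 0.0000) + 4.4 * (-0.2588, -0.9659) = (-6.8000 + -1.1388, 0.0000 + -4.2501) = (-7.9388, -4.2501)
link 2: phi[2] = 180 + 75 + 165 = 420 deg
  cos(420 deg) = 0.5000, sin(420 deg) = 0.8660
  joint[3] = (-7.9388, -4.2501) + 11.3 * (0.5000, 0.8660) = (-7.9388 + 5.6500, -4.2501 + 9.7861) = (-2.2888, 5.5360)
End effector: (-2.2888, 5.5360)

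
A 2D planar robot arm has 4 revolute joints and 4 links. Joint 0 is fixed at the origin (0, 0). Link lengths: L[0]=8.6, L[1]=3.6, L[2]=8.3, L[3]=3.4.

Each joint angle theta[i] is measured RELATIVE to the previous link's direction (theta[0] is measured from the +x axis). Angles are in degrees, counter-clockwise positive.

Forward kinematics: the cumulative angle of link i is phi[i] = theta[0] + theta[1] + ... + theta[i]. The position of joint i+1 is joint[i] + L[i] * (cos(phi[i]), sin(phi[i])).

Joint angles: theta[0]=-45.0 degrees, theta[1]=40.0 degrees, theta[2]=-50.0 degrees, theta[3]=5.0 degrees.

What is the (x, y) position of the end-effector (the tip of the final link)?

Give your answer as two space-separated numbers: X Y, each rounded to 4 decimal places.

Answer: 16.6136 -15.7984

Derivation:
joint[0] = (0.0000, 0.0000)  (base)
link 0: phi[0] = -45 = -45 deg
  cos(-45 deg) = 0.7071, sin(-45 deg) = -0.7071
  joint[1] = (0.0000, 0.0000) + 8.6 * (0.7071, -0.7071) = (0.0000 + 6.0811, 0.0000 + -6.0811) = (6.0811, -6.0811)
link 1: phi[1] = -45 + 40 = -5 deg
  cos(-5 deg) = 0.9962, sin(-5 deg) = -0.0872
  joint[2] = (6.0811, -6.0811) + 3.6 * (0.9962, -0.0872) = (6.0811 + 3.5863, -6.0811 + -0.3138) = (9.6674, -6.3949)
link 2: phi[2] = -45 + 40 + -50 = -55 deg
  cos(-55 deg) = 0.5736, sin(-55 deg) = -0.8192
  joint[3] = (9.6674, -6.3949) + 8.3 * (0.5736, -0.8192) = (9.6674 + 4.7607, -6.3949 + -6.7990) = (14.4281, -13.1938)
link 3: phi[3] = -45 + 40 + -50 + 5 = -50 deg
  cos(-50 deg) = 0.6428, sin(-50 deg) = -0.7660
  joint[4] = (14.4281, -13.1938) + 3.4 * (0.6428, -0.7660) = (14.4281 + 2.1855, -13.1938 + -2.6046) = (16.6136, -15.7984)
End effector: (16.6136, -15.7984)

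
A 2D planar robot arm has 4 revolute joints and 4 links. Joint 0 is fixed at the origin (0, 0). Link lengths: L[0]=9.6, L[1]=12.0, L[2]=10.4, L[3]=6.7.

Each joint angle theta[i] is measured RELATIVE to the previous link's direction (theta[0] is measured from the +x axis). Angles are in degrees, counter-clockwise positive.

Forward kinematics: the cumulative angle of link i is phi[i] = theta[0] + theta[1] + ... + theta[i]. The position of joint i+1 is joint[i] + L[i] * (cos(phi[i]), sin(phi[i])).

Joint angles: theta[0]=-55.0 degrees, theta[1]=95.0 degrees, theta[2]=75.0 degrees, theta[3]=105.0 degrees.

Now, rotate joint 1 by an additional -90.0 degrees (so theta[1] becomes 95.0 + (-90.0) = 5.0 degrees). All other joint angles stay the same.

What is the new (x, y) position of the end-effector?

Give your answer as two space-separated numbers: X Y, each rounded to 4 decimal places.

joint[0] = (0.0000, 0.0000)  (base)
link 0: phi[0] = -55 = -55 deg
  cos(-55 deg) = 0.5736, sin(-55 deg) = -0.8192
  joint[1] = (0.0000, 0.0000) + 9.6 * (0.5736, -0.8192) = (0.0000 + 5.5063, 0.0000 + -7.8639) = (5.5063, -7.8639)
link 1: phi[1] = -55 + 5 = -50 deg
  cos(-50 deg) = 0.6428, sin(-50 deg) = -0.7660
  joint[2] = (5.5063, -7.8639) + 12 * (0.6428, -0.7660) = (5.5063 + 7.7135, -7.8639 + -9.1925) = (13.2198, -17.0564)
link 2: phi[2] = -55 + 5 + 75 = 25 deg
  cos(25 deg) = 0.9063, sin(25 deg) = 0.4226
  joint[3] = (13.2198, -17.0564) + 10.4 * (0.9063, 0.4226) = (13.2198 + 9.4256, -17.0564 + 4.3952) = (22.6454, -12.6612)
link 3: phi[3] = -55 + 5 + 75 + 105 = 130 deg
  cos(130 deg) = -0.6428, sin(130 deg) = 0.7660
  joint[4] = (22.6454, -12.6612) + 6.7 * (-0.6428, 0.7660) = (22.6454 + -4.3067, -12.6612 + 5.1325) = (18.3387, -7.5287)
End effector: (18.3387, -7.5287)

Answer: 18.3387 -7.5287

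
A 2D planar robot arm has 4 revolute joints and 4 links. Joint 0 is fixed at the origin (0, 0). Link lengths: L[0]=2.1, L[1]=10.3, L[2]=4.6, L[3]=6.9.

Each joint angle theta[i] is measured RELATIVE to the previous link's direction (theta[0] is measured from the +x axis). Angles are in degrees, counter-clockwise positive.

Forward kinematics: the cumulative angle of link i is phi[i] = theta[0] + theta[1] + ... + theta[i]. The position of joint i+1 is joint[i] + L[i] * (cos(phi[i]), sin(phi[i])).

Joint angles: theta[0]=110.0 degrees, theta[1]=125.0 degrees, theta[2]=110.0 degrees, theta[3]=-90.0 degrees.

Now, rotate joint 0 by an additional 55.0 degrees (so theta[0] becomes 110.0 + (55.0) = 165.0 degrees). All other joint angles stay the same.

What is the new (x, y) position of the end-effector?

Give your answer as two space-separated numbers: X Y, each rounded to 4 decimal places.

joint[0] = (0.0000, 0.0000)  (base)
link 0: phi[0] = 165 = 165 deg
  cos(165 deg) = -0.9659, sin(165 deg) = 0.2588
  joint[1] = (0.0000, 0.0000) + 2.1 * (-0.9659, 0.2588) = (0.0000 + -2.0284, 0.0000 + 0.5435) = (-2.0284, 0.5435)
link 1: phi[1] = 165 + 125 = 290 deg
  cos(290 deg) = 0.3420, sin(290 deg) = -0.9397
  joint[2] = (-2.0284, 0.5435) + 10.3 * (0.3420, -0.9397) = (-2.0284 + 3.5228, 0.5435 + -9.6788) = (1.4944, -9.1353)
link 2: phi[2] = 165 + 125 + 110 = 400 deg
  cos(400 deg) = 0.7660, sin(400 deg) = 0.6428
  joint[3] = (1.4944, -9.1353) + 4.6 * (0.7660, 0.6428) = (1.4944 + 3.5238, -9.1353 + 2.9568) = (5.0182, -6.1785)
link 3: phi[3] = 165 + 125 + 110 + -90 = 310 deg
  cos(310 deg) = 0.6428, sin(310 deg) = -0.7660
  joint[4] = (5.0182, -6.1785) + 6.9 * (0.6428, -0.7660) = (5.0182 + 4.4352, -6.1785 + -5.2857) = (9.4534, -11.4642)
End effector: (9.4534, -11.4642)

Answer: 9.4534 -11.4642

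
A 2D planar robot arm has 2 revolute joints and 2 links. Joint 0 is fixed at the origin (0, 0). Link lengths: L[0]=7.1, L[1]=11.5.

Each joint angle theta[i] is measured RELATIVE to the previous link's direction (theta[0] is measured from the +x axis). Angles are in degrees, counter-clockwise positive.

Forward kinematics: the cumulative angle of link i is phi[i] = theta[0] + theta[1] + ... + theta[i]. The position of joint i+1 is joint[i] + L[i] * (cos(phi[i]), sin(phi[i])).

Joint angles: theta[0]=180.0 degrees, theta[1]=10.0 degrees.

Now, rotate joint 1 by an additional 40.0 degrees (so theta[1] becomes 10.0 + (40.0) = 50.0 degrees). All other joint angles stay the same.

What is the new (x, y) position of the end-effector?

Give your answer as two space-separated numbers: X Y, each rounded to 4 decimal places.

Answer: -14.4921 -8.8095

Derivation:
joint[0] = (0.0000, 0.0000)  (base)
link 0: phi[0] = 180 = 180 deg
  cos(180 deg) = -1.0000, sin(180 deg) = 0.0000
  joint[1] = (0.0000, 0.0000) + 7.1 * (-1.0000, 0.0000) = (0.0000 + -7.1000, 0.0000 + 0.0000) = (-7.1000, 0.0000)
link 1: phi[1] = 180 + 50 = 230 deg
  cos(230 deg) = -0.6428, sin(230 deg) = -0.7660
  joint[2] = (-7.1000, 0.0000) + 11.5 * (-0.6428, -0.7660) = (-7.1000 + -7.3921, 0.0000 + -8.8095) = (-14.4921, -8.8095)
End effector: (-14.4921, -8.8095)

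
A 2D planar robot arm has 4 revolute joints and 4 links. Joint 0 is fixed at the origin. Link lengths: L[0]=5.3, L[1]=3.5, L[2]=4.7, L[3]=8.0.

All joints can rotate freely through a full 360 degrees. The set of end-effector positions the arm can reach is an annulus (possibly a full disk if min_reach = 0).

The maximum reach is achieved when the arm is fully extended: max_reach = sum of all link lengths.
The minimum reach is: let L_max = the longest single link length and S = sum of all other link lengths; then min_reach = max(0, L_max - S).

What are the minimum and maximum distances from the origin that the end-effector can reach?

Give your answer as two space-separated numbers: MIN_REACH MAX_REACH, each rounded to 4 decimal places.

Answer: 0.0000 21.5000

Derivation:
Link lengths: [5.3, 3.5, 4.7, 8.0]
max_reach = 5.3 + 3.5 + 4.7 + 8 = 21.5
L_max = max([5.3, 3.5, 4.7, 8.0]) = 8
S (sum of others) = 21.5 - 8 = 13.5
min_reach = max(0, 8 - 13.5) = max(0, -5.5) = 0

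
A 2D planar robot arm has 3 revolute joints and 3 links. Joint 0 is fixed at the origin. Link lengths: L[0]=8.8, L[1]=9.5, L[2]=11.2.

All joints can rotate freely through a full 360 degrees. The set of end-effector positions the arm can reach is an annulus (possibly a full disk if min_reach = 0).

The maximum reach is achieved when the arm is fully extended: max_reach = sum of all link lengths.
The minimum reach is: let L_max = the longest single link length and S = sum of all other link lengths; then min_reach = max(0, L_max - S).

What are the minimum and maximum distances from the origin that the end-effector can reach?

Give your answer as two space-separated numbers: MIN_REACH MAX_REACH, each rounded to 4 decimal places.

Answer: 0.0000 29.5000

Derivation:
Link lengths: [8.8, 9.5, 11.2]
max_reach = 8.8 + 9.5 + 11.2 = 29.5
L_max = max([8.8, 9.5, 11.2]) = 11.2
S (sum of others) = 29.5 - 11.2 = 18.3
min_reach = max(0, 11.2 - 18.3) = max(0, -7.1) = 0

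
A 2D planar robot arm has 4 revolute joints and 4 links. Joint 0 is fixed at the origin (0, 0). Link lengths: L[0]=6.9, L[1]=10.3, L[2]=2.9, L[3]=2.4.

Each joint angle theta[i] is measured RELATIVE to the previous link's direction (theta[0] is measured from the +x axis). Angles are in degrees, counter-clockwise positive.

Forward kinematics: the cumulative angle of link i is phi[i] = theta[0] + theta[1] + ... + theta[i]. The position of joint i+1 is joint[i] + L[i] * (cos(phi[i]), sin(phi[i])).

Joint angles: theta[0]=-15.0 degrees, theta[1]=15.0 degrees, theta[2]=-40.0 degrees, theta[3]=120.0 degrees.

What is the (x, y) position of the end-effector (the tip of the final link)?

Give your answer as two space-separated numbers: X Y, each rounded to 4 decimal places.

joint[0] = (0.0000, 0.0000)  (base)
link 0: phi[0] = -15 = -15 deg
  cos(-15 deg) = 0.9659, sin(-15 deg) = -0.2588
  joint[1] = (0.0000, 0.0000) + 6.9 * (0.9659, -0.2588) = (0.0000 + 6.6649, 0.0000 + -1.7859) = (6.6649, -1.7859)
link 1: phi[1] = -15 + 15 = 0 deg
  cos(0 deg) = 1.0000, sin(0 deg) = 0.0000
  joint[2] = (6.6649, -1.7859) + 10.3 * (1.0000, 0.0000) = (6.6649 + 10.3000, -1.7859 + 0.0000) = (16.9649, -1.7859)
link 2: phi[2] = -15 + 15 + -40 = -40 deg
  cos(-40 deg) = 0.7660, sin(-40 deg) = -0.6428
  joint[3] = (16.9649, -1.7859) + 2.9 * (0.7660, -0.6428) = (16.9649 + 2.2215, -1.7859 + -1.8641) = (19.1864, -3.6499)
link 3: phi[3] = -15 + 15 + -40 + 120 = 80 deg
  cos(80 deg) = 0.1736, sin(80 deg) = 0.9848
  joint[4] = (19.1864, -3.6499) + 2.4 * (0.1736, 0.9848) = (19.1864 + 0.4168, -3.6499 + 2.3635) = (19.6032, -1.2864)
End effector: (19.6032, -1.2864)

Answer: 19.6032 -1.2864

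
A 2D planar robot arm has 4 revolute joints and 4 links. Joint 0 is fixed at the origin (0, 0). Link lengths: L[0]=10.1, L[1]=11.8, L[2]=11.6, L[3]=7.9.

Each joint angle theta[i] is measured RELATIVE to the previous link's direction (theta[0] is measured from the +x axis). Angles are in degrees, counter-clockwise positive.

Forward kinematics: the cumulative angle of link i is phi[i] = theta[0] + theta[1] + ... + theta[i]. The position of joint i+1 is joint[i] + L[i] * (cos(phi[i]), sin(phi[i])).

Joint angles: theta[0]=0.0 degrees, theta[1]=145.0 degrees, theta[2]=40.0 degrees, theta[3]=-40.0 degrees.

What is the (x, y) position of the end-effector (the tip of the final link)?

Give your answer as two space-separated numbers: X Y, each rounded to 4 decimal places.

joint[0] = (0.0000, 0.0000)  (base)
link 0: phi[0] = 0 = 0 deg
  cos(0 deg) = 1.0000, sin(0 deg) = 0.0000
  joint[1] = (0.0000, 0.0000) + 10.1 * (1.0000, 0.0000) = (0.0000 + 10.1000, 0.0000 + 0.0000) = (10.1000, 0.0000)
link 1: phi[1] = 0 + 145 = 145 deg
  cos(145 deg) = -0.8192, sin(145 deg) = 0.5736
  joint[2] = (10.1000, 0.0000) + 11.8 * (-0.8192, 0.5736) = (10.1000 + -9.6660, 0.0000 + 6.7682) = (0.4340, 6.7682)
link 2: phi[2] = 0 + 145 + 40 = 185 deg
  cos(185 deg) = -0.9962, sin(185 deg) = -0.0872
  joint[3] = (0.4340, 6.7682) + 11.6 * (-0.9962, -0.0872) = (0.4340 + -11.5559, 6.7682 + -1.0110) = (-11.1219, 5.7572)
link 3: phi[3] = 0 + 145 + 40 + -40 = 145 deg
  cos(145 deg) = -0.8192, sin(145 deg) = 0.5736
  joint[4] = (-11.1219, 5.7572) + 7.9 * (-0.8192, 0.5736) = (-11.1219 + -6.4713, 5.7572 + 4.5313) = (-17.5932, 10.2884)
End effector: (-17.5932, 10.2884)

Answer: -17.5932 10.2884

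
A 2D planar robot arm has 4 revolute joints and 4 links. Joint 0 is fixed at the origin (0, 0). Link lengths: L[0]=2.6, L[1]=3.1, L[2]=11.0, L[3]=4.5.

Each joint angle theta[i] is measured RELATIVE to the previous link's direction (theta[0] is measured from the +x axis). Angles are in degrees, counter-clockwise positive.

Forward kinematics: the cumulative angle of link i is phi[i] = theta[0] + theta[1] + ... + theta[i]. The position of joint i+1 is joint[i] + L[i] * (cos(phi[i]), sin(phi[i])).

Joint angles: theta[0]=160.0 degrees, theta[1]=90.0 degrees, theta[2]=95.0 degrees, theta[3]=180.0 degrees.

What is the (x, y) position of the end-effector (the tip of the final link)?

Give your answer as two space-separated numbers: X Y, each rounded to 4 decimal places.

joint[0] = (0.0000, 0.0000)  (base)
link 0: phi[0] = 160 = 160 deg
  cos(160 deg) = -0.9397, sin(160 deg) = 0.3420
  joint[1] = (0.0000, 0.0000) + 2.6 * (-0.9397, 0.3420) = (0.0000 + -2.4432, 0.0000 + 0.8893) = (-2.4432, 0.8893)
link 1: phi[1] = 160 + 90 = 250 deg
  cos(250 deg) = -0.3420, sin(250 deg) = -0.9397
  joint[2] = (-2.4432, 0.8893) + 3.1 * (-0.3420, -0.9397) = (-2.4432 + -1.0603, 0.8893 + -2.9130) = (-3.5035, -2.0238)
link 2: phi[2] = 160 + 90 + 95 = 345 deg
  cos(345 deg) = 0.9659, sin(345 deg) = -0.2588
  joint[3] = (-3.5035, -2.0238) + 11 * (0.9659, -0.2588) = (-3.5035 + 10.6252, -2.0238 + -2.8470) = (7.1217, -4.8708)
link 3: phi[3] = 160 + 90 + 95 + 180 = 525 deg
  cos(525 deg) = -0.9659, sin(525 deg) = 0.2588
  joint[4] = (7.1217, -4.8708) + 4.5 * (-0.9659, 0.2588) = (7.1217 + -4.3467, -4.8708 + 1.1647) = (2.7751, -3.7061)
End effector: (2.7751, -3.7061)

Answer: 2.7751 -3.7061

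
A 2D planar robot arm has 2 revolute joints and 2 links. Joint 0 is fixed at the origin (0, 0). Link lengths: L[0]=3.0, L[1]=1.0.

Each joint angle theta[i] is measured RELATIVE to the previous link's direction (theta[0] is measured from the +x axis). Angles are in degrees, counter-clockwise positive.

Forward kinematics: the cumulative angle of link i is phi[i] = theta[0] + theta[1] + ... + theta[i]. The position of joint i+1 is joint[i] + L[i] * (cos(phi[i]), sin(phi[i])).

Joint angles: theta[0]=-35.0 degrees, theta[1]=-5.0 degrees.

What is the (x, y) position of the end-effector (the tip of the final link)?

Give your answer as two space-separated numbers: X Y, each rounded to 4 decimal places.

joint[0] = (0.0000, 0.0000)  (base)
link 0: phi[0] = -35 = -35 deg
  cos(-35 deg) = 0.8192, sin(-35 deg) = -0.5736
  joint[1] = (0.0000, 0.0000) + 3 * (0.8192, -0.5736) = (0.0000 + 2.4575, 0.0000 + -1.7207) = (2.4575, -1.7207)
link 1: phi[1] = -35 + -5 = -40 deg
  cos(-40 deg) = 0.7660, sin(-40 deg) = -0.6428
  joint[2] = (2.4575, -1.7207) + 1 * (0.7660, -0.6428) = (2.4575 + 0.7660, -1.7207 + -0.6428) = (3.2235, -2.3635)
End effector: (3.2235, -2.3635)

Answer: 3.2235 -2.3635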